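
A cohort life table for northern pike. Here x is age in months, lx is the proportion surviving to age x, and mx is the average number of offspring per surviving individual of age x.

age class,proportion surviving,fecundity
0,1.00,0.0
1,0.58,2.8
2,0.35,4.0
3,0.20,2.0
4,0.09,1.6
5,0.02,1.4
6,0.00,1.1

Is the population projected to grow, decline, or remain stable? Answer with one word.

growing

R0 = Σ lx·mx = 0 + 1.624 + 1.4 + 0.4 + 0.144 + 0.028 + 0 = 3.596
R0 > 1, so the population is growing.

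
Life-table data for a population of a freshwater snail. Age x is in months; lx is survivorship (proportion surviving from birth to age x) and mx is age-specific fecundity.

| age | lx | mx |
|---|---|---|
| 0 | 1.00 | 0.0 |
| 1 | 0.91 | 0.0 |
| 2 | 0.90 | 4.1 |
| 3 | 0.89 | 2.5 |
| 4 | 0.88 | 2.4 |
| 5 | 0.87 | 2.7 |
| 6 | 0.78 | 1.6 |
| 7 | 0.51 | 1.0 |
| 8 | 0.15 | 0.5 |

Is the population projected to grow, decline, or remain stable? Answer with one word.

R0 = Σ lx·mx = 0 + 0 + 3.69 + 2.225 + 2.112 + 2.349 + 1.248 + 0.51 + 0.075 = 12.209
R0 > 1, so the population is growing.

growing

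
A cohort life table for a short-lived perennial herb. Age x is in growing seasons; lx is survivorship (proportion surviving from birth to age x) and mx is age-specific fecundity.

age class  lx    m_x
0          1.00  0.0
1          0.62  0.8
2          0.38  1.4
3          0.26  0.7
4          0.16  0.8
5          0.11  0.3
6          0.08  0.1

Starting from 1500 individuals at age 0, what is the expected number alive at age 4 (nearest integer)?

Expected survivors = N0 · l_4 = 1500 × 0.16 = 240 → 240

240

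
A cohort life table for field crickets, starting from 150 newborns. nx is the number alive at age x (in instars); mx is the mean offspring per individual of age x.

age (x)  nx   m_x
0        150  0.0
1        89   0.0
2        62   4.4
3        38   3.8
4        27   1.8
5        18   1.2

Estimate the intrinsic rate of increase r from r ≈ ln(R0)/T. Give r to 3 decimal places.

lx = nx/n0 = nx/150: 1, 0.59333…, 0.41333…, 0.25333…, 0.18, 0.12
R0 = Σ lx·mx = 0 + 0 + 1.81867… + 0.96267… + 0.324 + 0.144 = 3.249333…
Σ x·lx·mx = 8.541333…; T = 8.541333…/3.249333… = 2.62864…
r ≈ ln(R0)/T = ln(3.249333…)/2.62864… = 0.44831… → 0.448

0.448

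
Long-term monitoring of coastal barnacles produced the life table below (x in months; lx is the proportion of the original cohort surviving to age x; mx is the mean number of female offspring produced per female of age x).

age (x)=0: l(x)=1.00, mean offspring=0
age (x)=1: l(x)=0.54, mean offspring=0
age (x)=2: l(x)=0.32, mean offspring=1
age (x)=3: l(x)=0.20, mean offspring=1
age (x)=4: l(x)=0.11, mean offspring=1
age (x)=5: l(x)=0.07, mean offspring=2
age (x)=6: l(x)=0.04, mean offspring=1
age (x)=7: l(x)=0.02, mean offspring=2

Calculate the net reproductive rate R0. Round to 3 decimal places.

lx·mx by age: 0, 0, 0.32, 0.2, 0.11, 0.14, 0.04, 0.04
R0 = Σ lx·mx = 0.85 → 0.850

0.850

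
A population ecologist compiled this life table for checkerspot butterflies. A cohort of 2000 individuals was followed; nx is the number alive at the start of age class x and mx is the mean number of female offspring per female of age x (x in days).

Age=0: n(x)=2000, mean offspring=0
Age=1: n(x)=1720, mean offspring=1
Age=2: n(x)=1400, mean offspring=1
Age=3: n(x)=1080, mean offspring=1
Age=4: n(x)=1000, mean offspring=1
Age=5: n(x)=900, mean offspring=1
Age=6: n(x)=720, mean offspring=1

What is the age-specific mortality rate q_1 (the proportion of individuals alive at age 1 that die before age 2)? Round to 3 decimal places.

0.186

lx = nx/n0 = nx/2000: 1, 0.86, 0.7, 0.54, 0.5, 0.45, 0.36
q_1 = (l_1 − l_2) / l_1 = (0.86 − 0.7) / 0.86
     = 0.16 / 0.86 = 0.186047… → 0.186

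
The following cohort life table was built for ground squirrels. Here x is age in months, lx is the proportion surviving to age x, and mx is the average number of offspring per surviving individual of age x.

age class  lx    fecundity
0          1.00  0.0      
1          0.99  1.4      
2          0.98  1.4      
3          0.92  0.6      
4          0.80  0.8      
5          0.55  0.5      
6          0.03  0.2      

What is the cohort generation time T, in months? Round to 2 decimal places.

2.31

lx·mx: 0, 1.386, 1.372, 0.552, 0.64, 0.275, 0.006 → R0 = 4.231
x·lx·mx: 0, 1.386, 2.744, 1.656, 2.56, 1.375, 0.036 → Σ = 9.757
T = 9.757 / 4.231 = 2.306074… → 2.31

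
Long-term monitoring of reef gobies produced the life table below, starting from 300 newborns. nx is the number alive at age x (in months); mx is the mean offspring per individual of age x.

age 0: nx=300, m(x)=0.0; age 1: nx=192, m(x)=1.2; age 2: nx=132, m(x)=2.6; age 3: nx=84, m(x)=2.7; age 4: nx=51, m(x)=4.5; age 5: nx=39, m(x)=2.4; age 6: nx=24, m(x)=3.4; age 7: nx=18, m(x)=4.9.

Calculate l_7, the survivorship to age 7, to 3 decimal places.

l_7 = n_7/n_0 = 18/300 = 0.06 → 0.060

0.060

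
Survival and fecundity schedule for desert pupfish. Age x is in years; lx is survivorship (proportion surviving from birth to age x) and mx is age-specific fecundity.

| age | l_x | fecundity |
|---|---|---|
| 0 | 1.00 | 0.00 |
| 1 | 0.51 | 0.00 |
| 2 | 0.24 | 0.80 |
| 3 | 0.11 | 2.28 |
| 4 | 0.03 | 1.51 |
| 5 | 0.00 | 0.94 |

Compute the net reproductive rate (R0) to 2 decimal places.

0.49

lx·mx by age: 0, 0, 0.192, 0.2508, 0.0453, 0
R0 = Σ lx·mx = 0.4881 → 0.49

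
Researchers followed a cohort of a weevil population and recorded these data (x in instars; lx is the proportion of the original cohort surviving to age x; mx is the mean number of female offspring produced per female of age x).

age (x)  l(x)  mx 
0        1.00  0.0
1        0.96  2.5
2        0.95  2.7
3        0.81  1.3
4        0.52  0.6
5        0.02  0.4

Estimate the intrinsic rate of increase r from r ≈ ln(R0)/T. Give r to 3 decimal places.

0.977

R0 = Σ lx·mx = 0 + 2.4 + 2.565 + 1.053 + 0.312 + 0.008 = 6.338
Σ x·lx·mx = 11.977; T = 11.977/6.338 = 1.88971…
r ≈ ln(R0)/T = ln(6.338)/1.88971… = 0.97717… → 0.977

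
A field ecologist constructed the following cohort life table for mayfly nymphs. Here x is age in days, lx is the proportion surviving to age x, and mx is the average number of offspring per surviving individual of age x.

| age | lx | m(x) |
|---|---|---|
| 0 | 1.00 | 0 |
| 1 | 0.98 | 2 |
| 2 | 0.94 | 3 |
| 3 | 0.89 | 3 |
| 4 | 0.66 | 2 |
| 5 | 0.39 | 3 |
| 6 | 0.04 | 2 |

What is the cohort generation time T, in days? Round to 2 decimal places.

2.72

lx·mx: 0, 1.96, 2.82, 2.67, 1.32, 1.17, 0.08 → R0 = 10.02
x·lx·mx: 0, 1.96, 5.64, 8.01, 5.28, 5.85, 0.48 → Σ = 27.22
T = 27.22 / 10.02 = 2.716567… → 2.72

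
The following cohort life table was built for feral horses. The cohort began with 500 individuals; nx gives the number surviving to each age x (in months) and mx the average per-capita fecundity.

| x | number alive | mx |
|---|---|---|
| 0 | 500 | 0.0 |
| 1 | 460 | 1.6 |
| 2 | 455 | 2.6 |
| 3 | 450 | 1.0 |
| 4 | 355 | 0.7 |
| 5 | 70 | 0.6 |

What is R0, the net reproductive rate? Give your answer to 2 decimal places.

lx = nx/n0 = nx/500: 1, 0.92, 0.91, 0.9, 0.71, 0.14
lx·mx by age: 0, 1.472, 2.366, 0.9, 0.497, 0.084
R0 = Σ lx·mx = 5.319 → 5.32

5.32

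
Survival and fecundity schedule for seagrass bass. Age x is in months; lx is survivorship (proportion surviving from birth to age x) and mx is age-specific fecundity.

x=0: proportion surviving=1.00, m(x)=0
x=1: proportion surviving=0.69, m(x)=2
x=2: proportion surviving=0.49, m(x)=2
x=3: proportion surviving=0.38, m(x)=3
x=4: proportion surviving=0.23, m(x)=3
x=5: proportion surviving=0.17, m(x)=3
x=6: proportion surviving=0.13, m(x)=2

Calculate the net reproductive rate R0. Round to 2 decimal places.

4.96

lx·mx by age: 0, 1.38, 0.98, 1.14, 0.69, 0.51, 0.26
R0 = Σ lx·mx = 4.96 → 4.96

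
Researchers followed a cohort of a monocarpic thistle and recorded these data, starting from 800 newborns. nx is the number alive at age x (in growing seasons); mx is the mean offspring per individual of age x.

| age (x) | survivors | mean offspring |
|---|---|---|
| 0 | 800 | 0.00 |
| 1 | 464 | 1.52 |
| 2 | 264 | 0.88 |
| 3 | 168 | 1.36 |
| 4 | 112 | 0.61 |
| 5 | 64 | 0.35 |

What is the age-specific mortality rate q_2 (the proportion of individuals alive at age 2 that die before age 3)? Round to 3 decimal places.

lx = nx/n0 = nx/800: 1, 0.58, 0.33, 0.21, 0.14, 0.08
q_2 = (l_2 − l_3) / l_2 = (0.33 − 0.21) / 0.33
     = 0.12 / 0.33 = 0.363636… → 0.364

0.364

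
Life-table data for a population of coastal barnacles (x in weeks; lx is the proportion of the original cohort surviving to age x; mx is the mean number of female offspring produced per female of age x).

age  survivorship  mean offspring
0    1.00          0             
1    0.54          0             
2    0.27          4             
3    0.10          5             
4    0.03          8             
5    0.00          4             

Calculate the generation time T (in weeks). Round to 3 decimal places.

2.538

lx·mx: 0, 0, 1.08, 0.5, 0.24, 0 → R0 = 1.82
x·lx·mx: 0, 0, 2.16, 1.5, 0.96, 0 → Σ = 4.62
T = 4.62 / 1.82 = 2.538462… → 2.538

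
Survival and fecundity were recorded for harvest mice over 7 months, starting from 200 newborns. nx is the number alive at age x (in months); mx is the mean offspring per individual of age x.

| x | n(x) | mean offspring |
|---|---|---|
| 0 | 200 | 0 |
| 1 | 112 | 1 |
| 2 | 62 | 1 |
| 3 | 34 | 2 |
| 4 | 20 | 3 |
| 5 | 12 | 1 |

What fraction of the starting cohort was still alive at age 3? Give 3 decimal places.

l_3 = n_3/n_0 = 34/200 = 0.17 → 0.170

0.170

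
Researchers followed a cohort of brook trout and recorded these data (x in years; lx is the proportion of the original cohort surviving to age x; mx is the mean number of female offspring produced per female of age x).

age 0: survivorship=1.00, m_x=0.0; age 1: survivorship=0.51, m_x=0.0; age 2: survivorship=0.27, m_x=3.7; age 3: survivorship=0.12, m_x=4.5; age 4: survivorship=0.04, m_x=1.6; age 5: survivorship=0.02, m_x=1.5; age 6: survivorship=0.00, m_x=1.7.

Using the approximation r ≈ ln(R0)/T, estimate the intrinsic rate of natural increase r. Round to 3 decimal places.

R0 = Σ lx·mx = 0 + 0 + 0.999 + 0.54 + 0.064 + 0.03 + 0 = 1.633
Σ x·lx·mx = 4.024; T = 4.024/1.633 = 2.46418…
r ≈ ln(R0)/T = ln(1.633)/2.46418… = 0.19902… → 0.199

0.199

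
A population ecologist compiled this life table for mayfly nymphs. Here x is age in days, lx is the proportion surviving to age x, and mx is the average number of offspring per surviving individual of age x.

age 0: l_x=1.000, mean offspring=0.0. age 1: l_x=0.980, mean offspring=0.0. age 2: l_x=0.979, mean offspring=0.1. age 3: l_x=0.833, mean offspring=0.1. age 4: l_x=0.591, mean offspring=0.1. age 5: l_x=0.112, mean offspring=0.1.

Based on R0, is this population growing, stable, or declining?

R0 = Σ lx·mx = 0 + 0 + 0.0979 + 0.0833 + 0.0591 + 0.0112 = 0.2515
R0 < 1, so the population is declining.

declining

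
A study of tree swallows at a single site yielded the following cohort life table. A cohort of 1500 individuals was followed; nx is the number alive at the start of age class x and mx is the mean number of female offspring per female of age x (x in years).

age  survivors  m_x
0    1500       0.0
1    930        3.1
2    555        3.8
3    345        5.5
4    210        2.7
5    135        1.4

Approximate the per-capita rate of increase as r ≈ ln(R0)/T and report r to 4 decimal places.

0.7779

lx = nx/n0 = nx/1500: 1, 0.62, 0.37, 0.23, 0.14, 0.09
R0 = Σ lx·mx = 0 + 1.922 + 1.406 + 1.265 + 0.378 + 0.126 = 5.097
Σ x·lx·mx = 10.671; T = 10.671/5.097 = 2.09358…
r ≈ ln(R0)/T = ln(5.097)/2.09358… = 0.777925… → 0.7779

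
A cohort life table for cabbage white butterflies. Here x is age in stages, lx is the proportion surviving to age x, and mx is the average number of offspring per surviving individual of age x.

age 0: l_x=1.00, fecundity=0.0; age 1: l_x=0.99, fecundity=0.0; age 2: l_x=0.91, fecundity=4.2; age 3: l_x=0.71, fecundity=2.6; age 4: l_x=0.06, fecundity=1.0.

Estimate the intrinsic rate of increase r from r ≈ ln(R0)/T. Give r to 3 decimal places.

R0 = Σ lx·mx = 0 + 0 + 3.822 + 1.846 + 0.06 = 5.728
Σ x·lx·mx = 13.422; T = 13.422/5.728 = 2.34323…
r ≈ ln(R0)/T = ln(5.728)/2.34323… = 0.74486… → 0.745

0.745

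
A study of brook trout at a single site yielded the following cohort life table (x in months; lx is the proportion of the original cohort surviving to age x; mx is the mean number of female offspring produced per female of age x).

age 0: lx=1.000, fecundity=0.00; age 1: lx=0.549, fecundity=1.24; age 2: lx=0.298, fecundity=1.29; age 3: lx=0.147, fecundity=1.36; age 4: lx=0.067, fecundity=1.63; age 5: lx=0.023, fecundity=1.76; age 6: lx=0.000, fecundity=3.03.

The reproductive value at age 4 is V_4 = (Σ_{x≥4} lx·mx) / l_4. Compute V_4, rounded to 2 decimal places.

2.23

lx·mx for x ≥ 4: 0.10921, 0.04048, 0 → sum = 0.14969
V_4 = 0.14969 / l_4 = 0.14969 / 0.067 = 2.234179… → 2.23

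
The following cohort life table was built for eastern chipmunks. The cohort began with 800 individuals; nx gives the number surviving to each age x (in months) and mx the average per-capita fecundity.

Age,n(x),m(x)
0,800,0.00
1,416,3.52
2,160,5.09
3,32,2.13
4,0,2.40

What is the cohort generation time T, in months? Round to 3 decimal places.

1.405

lx = nx/n0 = nx/800: 1, 0.52, 0.2, 0.04, 0
lx·mx: 0, 1.8304, 1.018, 0.0852, 0 → R0 = 2.9336
x·lx·mx: 0, 1.8304, 2.036, 0.2556, 0 → Σ = 4.122
T = 4.122 / 2.9336 = 1.4051… → 1.405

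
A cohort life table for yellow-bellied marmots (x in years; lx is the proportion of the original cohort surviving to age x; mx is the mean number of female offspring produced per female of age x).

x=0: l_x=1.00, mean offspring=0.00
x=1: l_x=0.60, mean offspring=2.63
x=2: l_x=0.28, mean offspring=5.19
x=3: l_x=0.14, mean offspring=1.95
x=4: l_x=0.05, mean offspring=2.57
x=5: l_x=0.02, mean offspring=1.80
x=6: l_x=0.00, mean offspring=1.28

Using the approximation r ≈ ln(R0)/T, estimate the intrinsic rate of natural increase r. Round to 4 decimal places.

0.7194

R0 = Σ lx·mx = 0 + 1.578 + 1.4532 + 0.273 + 0.1285 + 0.036 + 0 = 3.4687
Σ x·lx·mx = 5.9974; T = 5.9974/3.4687 = 1.72901…
r ≈ ln(R0)/T = ln(3.4687)/1.72901… = 0.719362… → 0.7194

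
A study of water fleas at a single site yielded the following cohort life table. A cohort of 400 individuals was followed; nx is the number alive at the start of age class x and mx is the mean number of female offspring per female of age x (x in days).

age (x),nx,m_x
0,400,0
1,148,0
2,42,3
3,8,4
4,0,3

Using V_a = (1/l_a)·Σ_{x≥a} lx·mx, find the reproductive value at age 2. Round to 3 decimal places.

lx = nx/n0 = nx/400: 1, 0.37, 0.105, 0.02, 0
lx·mx for x ≥ 2: 0.315, 0.08, 0 → sum = 0.395
V_2 = 0.395 / l_2 = 0.395 / 0.105 = 3.761905… → 3.762

3.762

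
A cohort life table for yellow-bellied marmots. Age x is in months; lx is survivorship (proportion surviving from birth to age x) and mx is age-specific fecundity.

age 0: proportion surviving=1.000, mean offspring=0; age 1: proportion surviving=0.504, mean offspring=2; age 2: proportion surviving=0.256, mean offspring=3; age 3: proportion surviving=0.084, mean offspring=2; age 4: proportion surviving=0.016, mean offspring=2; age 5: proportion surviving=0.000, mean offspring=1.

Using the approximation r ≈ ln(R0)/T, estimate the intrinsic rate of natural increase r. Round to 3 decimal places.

0.424

R0 = Σ lx·mx = 0 + 1.008 + 0.768 + 0.168 + 0.032 + 0 = 1.976
Σ x·lx·mx = 3.176; T = 3.176/1.976 = 1.60729…
r ≈ ln(R0)/T = ln(1.976)/1.60729… = 0.42374… → 0.424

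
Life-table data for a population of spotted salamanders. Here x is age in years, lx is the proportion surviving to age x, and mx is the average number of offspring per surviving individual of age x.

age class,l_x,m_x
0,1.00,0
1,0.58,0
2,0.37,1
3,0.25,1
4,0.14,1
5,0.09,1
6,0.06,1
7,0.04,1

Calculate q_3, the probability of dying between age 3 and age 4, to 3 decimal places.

0.440

q_3 = (l_3 − l_4) / l_3 = (0.25 − 0.14) / 0.25
     = 0.11 / 0.25 = 0.44 → 0.440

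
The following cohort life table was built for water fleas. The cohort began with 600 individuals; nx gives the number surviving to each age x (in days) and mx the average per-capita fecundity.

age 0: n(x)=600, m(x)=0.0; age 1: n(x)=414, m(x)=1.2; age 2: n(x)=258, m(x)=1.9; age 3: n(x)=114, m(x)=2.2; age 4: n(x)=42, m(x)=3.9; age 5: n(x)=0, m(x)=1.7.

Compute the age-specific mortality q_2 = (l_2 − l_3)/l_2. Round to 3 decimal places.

lx = nx/n0 = nx/600: 1, 0.69, 0.43, 0.19, 0.07, 0
q_2 = (l_2 − l_3) / l_2 = (0.43 − 0.19) / 0.43
     = 0.24 / 0.43 = 0.55814… → 0.558

0.558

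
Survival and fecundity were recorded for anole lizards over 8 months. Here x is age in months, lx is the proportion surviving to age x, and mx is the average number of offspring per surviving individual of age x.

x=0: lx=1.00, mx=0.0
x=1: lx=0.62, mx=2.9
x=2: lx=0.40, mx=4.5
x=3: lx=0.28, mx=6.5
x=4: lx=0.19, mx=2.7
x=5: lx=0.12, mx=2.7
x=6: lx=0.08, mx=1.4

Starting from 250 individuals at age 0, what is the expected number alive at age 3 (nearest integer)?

70

Expected survivors = N0 · l_3 = 250 × 0.28 = 70 → 70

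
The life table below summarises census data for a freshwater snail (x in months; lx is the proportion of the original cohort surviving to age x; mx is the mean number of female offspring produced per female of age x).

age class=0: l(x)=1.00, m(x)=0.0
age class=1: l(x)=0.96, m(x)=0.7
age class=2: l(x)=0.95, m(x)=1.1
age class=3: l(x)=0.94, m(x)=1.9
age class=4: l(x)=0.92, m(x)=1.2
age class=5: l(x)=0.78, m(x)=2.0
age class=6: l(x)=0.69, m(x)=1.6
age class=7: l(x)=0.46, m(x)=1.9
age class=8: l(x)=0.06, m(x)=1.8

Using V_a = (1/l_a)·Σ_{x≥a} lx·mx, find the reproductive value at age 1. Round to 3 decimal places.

lx·mx for x ≥ 1: 0.672, 1.045, 1.786, 1.104, 1.56, 1.104, 0.874, 0.108 → sum = 8.253
V_1 = 8.253 / l_1 = 8.253 / 0.96 = 8.596875 → 8.597

8.597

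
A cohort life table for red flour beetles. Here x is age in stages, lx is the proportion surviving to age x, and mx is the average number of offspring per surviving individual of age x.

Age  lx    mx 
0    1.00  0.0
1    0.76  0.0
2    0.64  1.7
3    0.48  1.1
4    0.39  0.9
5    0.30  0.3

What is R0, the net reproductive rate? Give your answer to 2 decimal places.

2.06

lx·mx by age: 0, 0, 1.088, 0.528, 0.351, 0.09
R0 = Σ lx·mx = 2.057 → 2.06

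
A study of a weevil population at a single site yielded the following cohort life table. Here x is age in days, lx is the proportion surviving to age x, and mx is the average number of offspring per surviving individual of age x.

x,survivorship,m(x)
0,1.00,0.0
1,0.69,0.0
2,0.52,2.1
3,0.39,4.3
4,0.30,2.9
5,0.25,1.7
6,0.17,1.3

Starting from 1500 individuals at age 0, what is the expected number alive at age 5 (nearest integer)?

375

Expected survivors = N0 · l_5 = 1500 × 0.25 = 375 → 375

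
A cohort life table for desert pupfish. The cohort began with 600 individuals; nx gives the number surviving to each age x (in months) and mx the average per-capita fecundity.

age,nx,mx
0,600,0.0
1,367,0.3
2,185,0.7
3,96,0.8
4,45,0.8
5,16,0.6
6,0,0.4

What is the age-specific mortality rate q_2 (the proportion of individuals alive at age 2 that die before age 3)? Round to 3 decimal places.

lx = nx/n0 = nx/600: 1, 0.61167…, 0.30833…, 0.16, 0.075, 0.02667…, 0
q_2 = (l_2 − l_3) / l_2 = (0.308333… − 0.16) / 0.308333…
     = 0.148333… / 0.308333… = 0.481081… → 0.481

0.481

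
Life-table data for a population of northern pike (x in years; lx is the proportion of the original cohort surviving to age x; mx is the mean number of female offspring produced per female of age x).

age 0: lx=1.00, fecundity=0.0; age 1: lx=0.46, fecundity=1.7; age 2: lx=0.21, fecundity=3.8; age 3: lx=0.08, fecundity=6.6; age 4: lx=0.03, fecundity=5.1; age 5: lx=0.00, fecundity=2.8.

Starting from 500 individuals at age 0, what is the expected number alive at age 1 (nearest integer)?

230

Expected survivors = N0 · l_1 = 500 × 0.46 = 230 → 230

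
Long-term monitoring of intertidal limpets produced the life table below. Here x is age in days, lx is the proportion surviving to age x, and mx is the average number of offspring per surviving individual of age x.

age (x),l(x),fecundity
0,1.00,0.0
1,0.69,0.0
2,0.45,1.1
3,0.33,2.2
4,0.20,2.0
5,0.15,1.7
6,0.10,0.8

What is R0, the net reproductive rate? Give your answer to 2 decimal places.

1.96

lx·mx by age: 0, 0, 0.495, 0.726, 0.4, 0.255, 0.08
R0 = Σ lx·mx = 1.956 → 1.96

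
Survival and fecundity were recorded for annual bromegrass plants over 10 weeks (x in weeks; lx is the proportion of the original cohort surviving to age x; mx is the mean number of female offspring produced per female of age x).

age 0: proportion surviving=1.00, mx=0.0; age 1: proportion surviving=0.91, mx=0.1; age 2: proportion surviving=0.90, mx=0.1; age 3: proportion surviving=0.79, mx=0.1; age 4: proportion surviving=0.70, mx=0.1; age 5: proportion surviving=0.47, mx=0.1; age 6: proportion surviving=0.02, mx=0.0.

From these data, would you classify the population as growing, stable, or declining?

declining

R0 = Σ lx·mx = 0 + 0.091 + 0.09 + 0.079 + 0.07 + 0.047 + 0 = 0.377
R0 < 1, so the population is declining.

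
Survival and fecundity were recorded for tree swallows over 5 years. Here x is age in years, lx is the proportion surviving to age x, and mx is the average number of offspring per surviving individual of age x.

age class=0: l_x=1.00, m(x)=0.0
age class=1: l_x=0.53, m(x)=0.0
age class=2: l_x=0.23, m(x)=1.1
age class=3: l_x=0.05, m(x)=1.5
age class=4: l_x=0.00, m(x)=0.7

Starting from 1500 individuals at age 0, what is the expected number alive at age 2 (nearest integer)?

345

Expected survivors = N0 · l_2 = 1500 × 0.23 = 345 → 345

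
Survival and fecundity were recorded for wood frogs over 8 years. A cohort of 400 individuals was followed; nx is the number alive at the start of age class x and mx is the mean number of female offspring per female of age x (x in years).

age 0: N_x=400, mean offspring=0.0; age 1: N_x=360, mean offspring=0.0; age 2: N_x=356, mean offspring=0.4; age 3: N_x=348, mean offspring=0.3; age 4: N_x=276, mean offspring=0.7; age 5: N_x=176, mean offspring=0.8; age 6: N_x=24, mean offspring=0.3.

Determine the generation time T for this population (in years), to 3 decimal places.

lx = nx/n0 = nx/400: 1, 0.9, 0.89, 0.87, 0.69, 0.44, 0.06
lx·mx: 0, 0, 0.356, 0.261, 0.483, 0.352, 0.018 → R0 = 1.47
x·lx·mx: 0, 0, 0.712, 0.783, 1.932, 1.76, 0.108 → Σ = 5.295
T = 5.295 / 1.47 = 3.602041… → 3.602

3.602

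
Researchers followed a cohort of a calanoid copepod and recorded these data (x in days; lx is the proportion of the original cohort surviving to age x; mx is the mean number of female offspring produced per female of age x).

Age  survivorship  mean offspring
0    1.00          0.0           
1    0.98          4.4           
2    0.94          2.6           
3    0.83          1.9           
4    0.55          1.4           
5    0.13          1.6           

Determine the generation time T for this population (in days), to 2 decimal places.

1.94

lx·mx: 0, 4.312, 2.444, 1.577, 0.77, 0.208 → R0 = 9.311
x·lx·mx: 0, 4.312, 4.888, 4.731, 3.08, 1.04 → Σ = 18.051
T = 18.051 / 9.311 = 1.938675… → 1.94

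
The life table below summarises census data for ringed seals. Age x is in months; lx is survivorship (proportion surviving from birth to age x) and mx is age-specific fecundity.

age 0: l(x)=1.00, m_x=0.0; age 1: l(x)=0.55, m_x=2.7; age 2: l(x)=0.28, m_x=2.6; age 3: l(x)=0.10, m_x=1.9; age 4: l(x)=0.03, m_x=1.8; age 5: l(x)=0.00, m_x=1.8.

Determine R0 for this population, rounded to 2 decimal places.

2.46

lx·mx by age: 0, 1.485, 0.728, 0.19, 0.054, 0
R0 = Σ lx·mx = 2.457 → 2.46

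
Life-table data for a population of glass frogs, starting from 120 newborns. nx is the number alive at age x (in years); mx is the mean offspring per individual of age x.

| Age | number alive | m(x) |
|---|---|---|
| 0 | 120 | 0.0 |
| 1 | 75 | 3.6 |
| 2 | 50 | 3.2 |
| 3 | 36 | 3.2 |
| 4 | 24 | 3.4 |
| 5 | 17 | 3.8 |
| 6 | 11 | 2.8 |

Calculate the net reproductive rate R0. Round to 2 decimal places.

6.02

lx = nx/n0 = nx/120: 1, 0.625, 0.41667…, 0.3, 0.2, 0.14167…, 0.09167…
lx·mx by age: 0, 2.25, 1.333333…, 0.96, 0.68, 0.538333…, 0.256667…
R0 = Σ lx·mx = 6.018333… → 6.02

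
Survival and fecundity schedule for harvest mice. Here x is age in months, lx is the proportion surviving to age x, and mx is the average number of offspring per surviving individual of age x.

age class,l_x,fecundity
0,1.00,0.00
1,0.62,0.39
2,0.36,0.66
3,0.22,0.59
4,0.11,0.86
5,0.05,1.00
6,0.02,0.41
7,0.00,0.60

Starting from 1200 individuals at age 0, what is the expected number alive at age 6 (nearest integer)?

Expected survivors = N0 · l_6 = 1200 × 0.02 = 24 → 24

24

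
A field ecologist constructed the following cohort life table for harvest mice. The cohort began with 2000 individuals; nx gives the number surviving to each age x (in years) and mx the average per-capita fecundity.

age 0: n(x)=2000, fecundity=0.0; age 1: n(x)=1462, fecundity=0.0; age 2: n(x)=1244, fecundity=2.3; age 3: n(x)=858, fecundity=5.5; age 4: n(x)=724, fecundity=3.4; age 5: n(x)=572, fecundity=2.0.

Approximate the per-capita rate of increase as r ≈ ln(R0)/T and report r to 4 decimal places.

0.5433

lx = nx/n0 = nx/2000: 1, 0.731, 0.622, 0.429, 0.362, 0.286
R0 = Σ lx·mx = 0 + 0 + 1.4306 + 2.3595 + 1.2308 + 0.572 = 5.5929
Σ x·lx·mx = 17.7229; T = 17.7229/5.5929 = 3.16882…
r ≈ ln(R0)/T = ln(5.5929)/3.16882… = 0.543261… → 0.5433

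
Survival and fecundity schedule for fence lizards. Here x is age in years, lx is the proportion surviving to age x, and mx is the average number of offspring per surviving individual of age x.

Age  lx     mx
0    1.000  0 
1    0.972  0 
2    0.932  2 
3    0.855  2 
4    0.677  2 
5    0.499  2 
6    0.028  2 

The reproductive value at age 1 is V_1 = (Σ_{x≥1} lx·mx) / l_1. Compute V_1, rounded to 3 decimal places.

lx·mx for x ≥ 1: 0, 1.864, 1.71, 1.354, 0.998, 0.056 → sum = 5.982
V_1 = 5.982 / l_1 = 5.982 / 0.972 = 6.154321… → 6.154

6.154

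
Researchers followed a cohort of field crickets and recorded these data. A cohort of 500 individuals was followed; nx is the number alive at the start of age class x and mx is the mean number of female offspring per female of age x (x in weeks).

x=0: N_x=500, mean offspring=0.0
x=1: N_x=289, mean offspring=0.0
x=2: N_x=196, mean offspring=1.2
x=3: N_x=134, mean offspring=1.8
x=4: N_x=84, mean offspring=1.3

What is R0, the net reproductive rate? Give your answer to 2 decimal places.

lx = nx/n0 = nx/500: 1, 0.578, 0.392, 0.268, 0.168
lx·mx by age: 0, 0, 0.4704, 0.4824, 0.2184
R0 = Σ lx·mx = 1.1712 → 1.17

1.17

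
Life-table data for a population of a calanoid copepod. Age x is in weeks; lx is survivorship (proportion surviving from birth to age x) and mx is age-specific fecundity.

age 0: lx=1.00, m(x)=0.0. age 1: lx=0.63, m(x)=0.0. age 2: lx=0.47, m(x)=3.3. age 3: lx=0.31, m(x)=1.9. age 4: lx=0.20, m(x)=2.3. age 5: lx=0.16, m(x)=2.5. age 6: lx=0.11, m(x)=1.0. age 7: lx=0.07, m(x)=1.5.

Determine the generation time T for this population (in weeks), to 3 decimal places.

lx·mx: 0, 0, 1.551, 0.589, 0.46, 0.4, 0.11, 0.105 → R0 = 3.215
x·lx·mx: 0, 0, 3.102, 1.767, 1.84, 2, 0.66, 0.735 → Σ = 10.104
T = 10.104 / 3.215 = 3.142768… → 3.143

3.143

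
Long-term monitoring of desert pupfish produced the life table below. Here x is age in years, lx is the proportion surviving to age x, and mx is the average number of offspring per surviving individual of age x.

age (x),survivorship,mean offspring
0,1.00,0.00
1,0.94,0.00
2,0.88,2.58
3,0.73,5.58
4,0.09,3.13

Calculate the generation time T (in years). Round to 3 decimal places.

2.700

lx·mx: 0, 0, 2.2704, 4.0734, 0.2817 → R0 = 6.6255
x·lx·mx: 0, 0, 4.5408, 12.2202, 1.1268 → Σ = 17.8878
T = 17.8878 / 6.6255 = 2.699842… → 2.700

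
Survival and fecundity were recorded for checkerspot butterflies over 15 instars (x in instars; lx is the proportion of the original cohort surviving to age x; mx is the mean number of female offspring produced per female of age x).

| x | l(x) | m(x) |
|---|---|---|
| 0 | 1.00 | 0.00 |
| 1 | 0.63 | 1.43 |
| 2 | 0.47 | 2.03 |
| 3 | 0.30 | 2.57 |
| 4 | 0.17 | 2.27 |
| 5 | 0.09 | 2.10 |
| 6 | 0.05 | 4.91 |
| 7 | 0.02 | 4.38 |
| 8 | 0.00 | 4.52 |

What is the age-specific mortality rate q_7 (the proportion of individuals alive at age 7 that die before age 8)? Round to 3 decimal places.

1.000

q_7 = (l_7 − l_8) / l_7 = (0.02 − 0) / 0.02
     = 0.02 / 0.02 = 1 → 1.000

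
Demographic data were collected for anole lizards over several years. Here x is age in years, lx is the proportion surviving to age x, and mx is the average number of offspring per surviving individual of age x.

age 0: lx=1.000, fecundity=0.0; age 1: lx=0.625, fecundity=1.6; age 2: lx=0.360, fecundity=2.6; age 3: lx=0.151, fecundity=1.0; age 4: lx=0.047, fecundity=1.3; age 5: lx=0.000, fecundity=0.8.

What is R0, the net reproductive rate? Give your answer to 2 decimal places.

2.15

lx·mx by age: 0, 1, 0.936, 0.151, 0.0611, 0
R0 = Σ lx·mx = 2.1481 → 2.15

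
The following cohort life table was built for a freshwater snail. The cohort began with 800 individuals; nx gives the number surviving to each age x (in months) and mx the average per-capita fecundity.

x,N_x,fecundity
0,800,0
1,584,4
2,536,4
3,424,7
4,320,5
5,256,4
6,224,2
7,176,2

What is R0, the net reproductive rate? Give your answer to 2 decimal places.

lx = nx/n0 = nx/800: 1, 0.73, 0.67, 0.53, 0.4, 0.32, 0.28, 0.22
lx·mx by age: 0, 2.92, 2.68, 3.71, 2, 1.28, 0.56, 0.44
R0 = Σ lx·mx = 13.59 → 13.59

13.59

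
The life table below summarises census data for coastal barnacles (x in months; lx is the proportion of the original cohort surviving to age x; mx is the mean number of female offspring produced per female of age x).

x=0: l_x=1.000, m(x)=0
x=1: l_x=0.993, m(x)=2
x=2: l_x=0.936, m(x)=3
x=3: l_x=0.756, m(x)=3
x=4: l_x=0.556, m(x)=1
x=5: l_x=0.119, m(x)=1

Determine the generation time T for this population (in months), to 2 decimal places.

2.23

lx·mx: 0, 1.986, 2.808, 2.268, 0.556, 0.119 → R0 = 7.737
x·lx·mx: 0, 1.986, 5.616, 6.804, 2.224, 0.595 → Σ = 17.225
T = 17.225 / 7.737 = 2.226315… → 2.23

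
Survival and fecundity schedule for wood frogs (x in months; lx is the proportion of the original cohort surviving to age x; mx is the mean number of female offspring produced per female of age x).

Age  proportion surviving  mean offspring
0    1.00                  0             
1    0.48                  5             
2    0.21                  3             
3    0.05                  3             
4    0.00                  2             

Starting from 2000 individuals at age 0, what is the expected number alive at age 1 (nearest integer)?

Expected survivors = N0 · l_1 = 2000 × 0.48 = 960 → 960

960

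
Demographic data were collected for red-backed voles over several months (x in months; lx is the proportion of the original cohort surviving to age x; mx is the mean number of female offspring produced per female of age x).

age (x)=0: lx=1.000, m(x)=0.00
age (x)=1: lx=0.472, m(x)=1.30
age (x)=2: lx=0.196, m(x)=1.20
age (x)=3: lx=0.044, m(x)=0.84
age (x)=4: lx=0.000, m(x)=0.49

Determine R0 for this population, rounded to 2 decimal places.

0.89

lx·mx by age: 0, 0.6136, 0.2352, 0.03696, 0
R0 = Σ lx·mx = 0.88576 → 0.89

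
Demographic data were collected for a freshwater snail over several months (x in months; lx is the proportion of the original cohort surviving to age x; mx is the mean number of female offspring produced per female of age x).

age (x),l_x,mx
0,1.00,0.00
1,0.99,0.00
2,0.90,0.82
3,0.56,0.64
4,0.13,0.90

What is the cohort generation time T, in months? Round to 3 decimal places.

lx·mx: 0, 0, 0.738, 0.3584, 0.117 → R0 = 1.2134
x·lx·mx: 0, 0, 1.476, 1.0752, 0.468 → Σ = 3.0192
T = 3.0192 / 1.2134 = 2.488215… → 2.488

2.488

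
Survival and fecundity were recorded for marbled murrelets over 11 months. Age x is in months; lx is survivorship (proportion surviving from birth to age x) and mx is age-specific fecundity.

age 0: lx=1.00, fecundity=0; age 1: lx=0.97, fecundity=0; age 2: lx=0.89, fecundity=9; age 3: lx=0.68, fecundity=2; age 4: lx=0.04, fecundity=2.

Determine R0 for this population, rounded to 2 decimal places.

lx·mx by age: 0, 0, 8.01, 1.36, 0.08
R0 = Σ lx·mx = 9.45 → 9.45

9.45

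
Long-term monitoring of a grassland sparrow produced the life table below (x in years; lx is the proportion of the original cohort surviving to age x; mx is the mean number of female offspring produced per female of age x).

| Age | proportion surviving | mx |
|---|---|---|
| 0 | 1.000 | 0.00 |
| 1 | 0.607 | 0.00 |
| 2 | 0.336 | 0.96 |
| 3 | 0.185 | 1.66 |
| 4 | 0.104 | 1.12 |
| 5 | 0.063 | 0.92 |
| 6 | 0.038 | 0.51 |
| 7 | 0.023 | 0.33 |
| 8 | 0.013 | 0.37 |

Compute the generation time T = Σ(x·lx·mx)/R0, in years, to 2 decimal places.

3.03

lx·mx: 0, 0, 0.32256, 0.3071, 0.11648, 0.05796, 0.01938, 0.00759, 0.00481 → R0 = 0.83588
x·lx·mx: 0, 0, 0.64512, 0.9213, 0.46592, 0.2898, 0.11628, 0.05313, 0.03848 → Σ = 2.53003
T = 2.53003 / 0.83588 = 3.026786… → 3.03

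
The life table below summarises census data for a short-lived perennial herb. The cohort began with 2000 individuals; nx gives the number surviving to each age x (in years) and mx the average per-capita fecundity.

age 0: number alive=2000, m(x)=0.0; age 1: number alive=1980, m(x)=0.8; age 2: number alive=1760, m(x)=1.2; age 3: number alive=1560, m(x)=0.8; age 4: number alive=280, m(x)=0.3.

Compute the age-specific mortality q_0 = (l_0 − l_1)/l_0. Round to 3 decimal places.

lx = nx/n0 = nx/2000: 1, 0.99, 0.88, 0.78, 0.14
q_0 = (l_0 − l_1) / l_0 = (1 − 0.99) / 1
     = 0.01 / 1 = 0.01 → 0.010

0.010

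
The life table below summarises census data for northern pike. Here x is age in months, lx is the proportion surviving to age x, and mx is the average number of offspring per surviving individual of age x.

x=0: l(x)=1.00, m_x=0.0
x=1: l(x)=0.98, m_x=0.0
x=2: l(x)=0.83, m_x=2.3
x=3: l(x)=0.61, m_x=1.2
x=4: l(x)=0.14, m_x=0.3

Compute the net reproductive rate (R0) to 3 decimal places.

2.683

lx·mx by age: 0, 0, 1.909, 0.732, 0.042
R0 = Σ lx·mx = 2.683 → 2.683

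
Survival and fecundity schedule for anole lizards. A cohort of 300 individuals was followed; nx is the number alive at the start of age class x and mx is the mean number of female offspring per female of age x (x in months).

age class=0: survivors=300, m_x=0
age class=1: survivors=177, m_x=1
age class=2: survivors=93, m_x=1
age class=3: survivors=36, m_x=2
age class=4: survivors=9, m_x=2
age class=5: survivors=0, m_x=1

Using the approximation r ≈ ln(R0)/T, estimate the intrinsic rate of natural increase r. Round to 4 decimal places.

0.1008

lx = nx/n0 = nx/300: 1, 0.59, 0.31, 0.12, 0.03, 0
R0 = Σ lx·mx = 0 + 0.59 + 0.31 + 0.24 + 0.06 + 0 = 1.2
Σ x·lx·mx = 2.17; T = 2.17/1.2 = 1.80833…
r ≈ ln(R0)/T = ln(1.2)/1.80833… = 0.100823… → 0.1008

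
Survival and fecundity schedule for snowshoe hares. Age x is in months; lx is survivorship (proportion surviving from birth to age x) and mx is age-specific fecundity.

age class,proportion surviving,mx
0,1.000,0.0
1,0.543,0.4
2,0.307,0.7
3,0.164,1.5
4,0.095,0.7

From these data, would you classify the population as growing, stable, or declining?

declining

R0 = Σ lx·mx = 0 + 0.2172 + 0.2149 + 0.246 + 0.0665 = 0.7446
R0 < 1, so the population is declining.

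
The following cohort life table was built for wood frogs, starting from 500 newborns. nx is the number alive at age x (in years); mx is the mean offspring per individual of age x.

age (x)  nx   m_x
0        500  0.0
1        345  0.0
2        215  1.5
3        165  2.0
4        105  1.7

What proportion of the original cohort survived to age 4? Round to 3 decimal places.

0.210

l_4 = n_4/n_0 = 105/500 = 0.21 → 0.210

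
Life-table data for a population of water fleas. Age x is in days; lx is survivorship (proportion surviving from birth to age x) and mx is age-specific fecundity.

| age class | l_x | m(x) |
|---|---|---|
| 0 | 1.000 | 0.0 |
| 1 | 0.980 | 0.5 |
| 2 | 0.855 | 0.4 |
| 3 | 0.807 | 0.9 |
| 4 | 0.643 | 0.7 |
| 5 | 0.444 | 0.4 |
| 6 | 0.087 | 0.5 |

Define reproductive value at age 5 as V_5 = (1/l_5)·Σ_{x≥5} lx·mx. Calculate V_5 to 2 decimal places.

lx·mx for x ≥ 5: 0.1776, 0.0435 → sum = 0.2211
V_5 = 0.2211 / l_5 = 0.2211 / 0.444 = 0.497973… → 0.50

0.50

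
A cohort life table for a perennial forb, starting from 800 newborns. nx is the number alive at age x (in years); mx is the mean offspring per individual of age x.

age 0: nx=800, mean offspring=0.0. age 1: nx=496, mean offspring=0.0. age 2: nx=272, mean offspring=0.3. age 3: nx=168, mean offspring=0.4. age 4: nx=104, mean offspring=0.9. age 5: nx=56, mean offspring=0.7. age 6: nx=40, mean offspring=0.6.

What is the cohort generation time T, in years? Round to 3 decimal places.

3.531

lx = nx/n0 = nx/800: 1, 0.62, 0.34, 0.21, 0.13, 0.07, 0.05
lx·mx: 0, 0, 0.102, 0.084, 0.117, 0.049, 0.03 → R0 = 0.382
x·lx·mx: 0, 0, 0.204, 0.252, 0.468, 0.245, 0.18 → Σ = 1.349
T = 1.349 / 0.382 = 3.531414… → 3.531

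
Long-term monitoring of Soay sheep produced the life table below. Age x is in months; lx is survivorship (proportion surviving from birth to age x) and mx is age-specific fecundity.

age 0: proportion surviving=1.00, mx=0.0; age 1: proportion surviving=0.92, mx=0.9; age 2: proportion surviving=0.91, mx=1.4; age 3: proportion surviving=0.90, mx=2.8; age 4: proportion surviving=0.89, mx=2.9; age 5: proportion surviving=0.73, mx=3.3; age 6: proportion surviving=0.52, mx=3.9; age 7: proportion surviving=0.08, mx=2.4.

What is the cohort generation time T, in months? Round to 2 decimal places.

3.96

lx·mx: 0, 0.828, 1.274, 2.52, 2.581, 2.409, 2.028, 0.192 → R0 = 11.832
x·lx·mx: 0, 0.828, 2.548, 7.56, 10.324, 12.045, 12.168, 1.344 → Σ = 46.817
T = 46.817 / 11.832 = 3.956812… → 3.96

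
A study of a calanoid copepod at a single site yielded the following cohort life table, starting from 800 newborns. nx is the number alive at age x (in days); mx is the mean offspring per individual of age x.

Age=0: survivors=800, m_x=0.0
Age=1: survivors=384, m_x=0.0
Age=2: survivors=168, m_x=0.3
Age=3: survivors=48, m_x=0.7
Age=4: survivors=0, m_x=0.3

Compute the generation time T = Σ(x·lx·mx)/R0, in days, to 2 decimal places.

2.40

lx = nx/n0 = nx/800: 1, 0.48, 0.21, 0.06, 0
lx·mx: 0, 0, 0.063, 0.042, 0 → R0 = 0.105
x·lx·mx: 0, 0, 0.126, 0.126, 0 → Σ = 0.252
T = 0.252 / 0.105 = 2.4 → 2.40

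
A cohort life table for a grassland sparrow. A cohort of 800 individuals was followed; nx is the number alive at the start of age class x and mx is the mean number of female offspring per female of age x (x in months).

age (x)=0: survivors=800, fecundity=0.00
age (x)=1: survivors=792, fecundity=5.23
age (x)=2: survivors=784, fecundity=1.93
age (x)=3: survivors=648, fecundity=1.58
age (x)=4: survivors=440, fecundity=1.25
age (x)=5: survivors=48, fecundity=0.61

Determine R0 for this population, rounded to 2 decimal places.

9.07

lx = nx/n0 = nx/800: 1, 0.99, 0.98, 0.81, 0.55, 0.06
lx·mx by age: 0, 5.1777, 1.8914, 1.2798, 0.6875, 0.0366
R0 = Σ lx·mx = 9.073 → 9.07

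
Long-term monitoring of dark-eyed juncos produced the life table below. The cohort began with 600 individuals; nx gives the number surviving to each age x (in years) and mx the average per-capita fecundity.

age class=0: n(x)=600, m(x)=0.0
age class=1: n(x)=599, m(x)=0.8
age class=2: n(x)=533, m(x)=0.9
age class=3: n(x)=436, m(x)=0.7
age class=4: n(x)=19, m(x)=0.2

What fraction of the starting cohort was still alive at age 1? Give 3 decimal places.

l_1 = n_1/n_0 = 599/600 = 0.998333… → 0.998

0.998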